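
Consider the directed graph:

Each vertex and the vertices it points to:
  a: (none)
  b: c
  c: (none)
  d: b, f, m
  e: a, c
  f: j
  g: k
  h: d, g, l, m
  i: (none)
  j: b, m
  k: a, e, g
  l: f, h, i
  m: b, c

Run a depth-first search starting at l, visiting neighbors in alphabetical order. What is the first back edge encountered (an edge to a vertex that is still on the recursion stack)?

k→g

DFS from l (visiting neighbors in alphabetical order); mark gray on enter, black on exit:
l gray
  f gray
    j gray
      b gray
        c gray
        c black
      b black
      m gray
        m→b: b black — skip
        m→c: c black — skip
      m black
    j black
  f black
  h gray
    d gray
      d→b: b black — skip
      d→f: f black — skip
      d→m: m black — skip
    d black
    g gray
      k gray
        a gray
        a black
        e gray
          e→a: a black — skip
          e→c: c black — skip
        e black
        k→g: g is gray → back edge
First back edge: k → g.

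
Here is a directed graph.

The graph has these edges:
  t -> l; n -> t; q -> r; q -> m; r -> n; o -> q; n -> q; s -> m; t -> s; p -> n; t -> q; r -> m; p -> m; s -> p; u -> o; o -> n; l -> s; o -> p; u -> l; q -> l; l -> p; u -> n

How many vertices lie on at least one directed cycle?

7

A vertex is on a directed cycle iff it belongs to a strongly connected component of size ≥ 2 (or has a self-loop).
The vertices on cycles are {l, n, p, q, r, s, t} — 7 in total.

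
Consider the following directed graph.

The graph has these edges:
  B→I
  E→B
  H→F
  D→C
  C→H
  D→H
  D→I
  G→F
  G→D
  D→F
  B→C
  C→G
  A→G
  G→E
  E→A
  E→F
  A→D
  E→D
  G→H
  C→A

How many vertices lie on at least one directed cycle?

A vertex is on a directed cycle iff it belongs to a strongly connected component of size ≥ 2 (or has a self-loop).
The vertices on cycles are {A, B, C, D, E, G} — 6 in total.

6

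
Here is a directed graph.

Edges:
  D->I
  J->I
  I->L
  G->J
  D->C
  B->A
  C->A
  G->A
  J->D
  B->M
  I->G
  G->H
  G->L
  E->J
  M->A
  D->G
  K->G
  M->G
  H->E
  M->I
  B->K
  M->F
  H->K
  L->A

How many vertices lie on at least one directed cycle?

A vertex is on a directed cycle iff it belongs to a strongly connected component of size ≥ 2 (or has a self-loop).
The vertices on cycles are {D, E, G, H, I, J, K} — 7 in total.

7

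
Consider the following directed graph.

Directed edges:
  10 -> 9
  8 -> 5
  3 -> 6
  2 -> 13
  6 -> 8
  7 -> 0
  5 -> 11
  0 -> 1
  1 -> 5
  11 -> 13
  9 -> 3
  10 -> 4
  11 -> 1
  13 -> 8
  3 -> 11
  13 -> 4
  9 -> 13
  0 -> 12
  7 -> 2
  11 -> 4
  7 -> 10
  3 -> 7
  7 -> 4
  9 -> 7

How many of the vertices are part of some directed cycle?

A vertex is on a directed cycle iff it belongs to a strongly connected component of size ≥ 2 (or has a self-loop).
The vertices on cycles are {1, 3, 5, 7, 8, 9, 10, 11, 13} — 9 in total.

9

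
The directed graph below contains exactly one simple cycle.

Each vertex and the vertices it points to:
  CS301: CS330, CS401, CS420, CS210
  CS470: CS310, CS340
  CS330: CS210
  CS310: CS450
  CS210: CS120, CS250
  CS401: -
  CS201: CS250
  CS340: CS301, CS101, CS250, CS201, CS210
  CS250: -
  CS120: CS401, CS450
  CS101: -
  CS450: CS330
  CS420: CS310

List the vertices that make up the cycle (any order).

CS120, CS210, CS330, CS450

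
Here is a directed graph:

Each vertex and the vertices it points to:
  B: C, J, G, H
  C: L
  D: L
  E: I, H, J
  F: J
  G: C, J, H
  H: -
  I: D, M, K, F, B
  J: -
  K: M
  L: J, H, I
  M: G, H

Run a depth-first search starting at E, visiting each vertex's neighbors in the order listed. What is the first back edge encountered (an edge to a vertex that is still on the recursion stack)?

L->I

DFS from E (visiting each vertex's neighbors in the order listed); mark gray on enter, black on exit:
E gray
  I gray
    D gray
      L gray
        J gray
        J black
        H gray
        H black
        L→I: I is gray → back edge
First back edge: L → I.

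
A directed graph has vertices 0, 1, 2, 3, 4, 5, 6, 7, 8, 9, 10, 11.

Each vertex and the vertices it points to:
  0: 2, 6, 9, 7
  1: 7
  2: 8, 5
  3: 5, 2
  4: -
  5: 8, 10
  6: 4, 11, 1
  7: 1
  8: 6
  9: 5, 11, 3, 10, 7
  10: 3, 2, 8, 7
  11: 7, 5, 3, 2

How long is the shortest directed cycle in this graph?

2

For each vertex v, BFS finds the shortest path from v back to v.
The shortest such closed walk is 1 → 7 → 1, length 2.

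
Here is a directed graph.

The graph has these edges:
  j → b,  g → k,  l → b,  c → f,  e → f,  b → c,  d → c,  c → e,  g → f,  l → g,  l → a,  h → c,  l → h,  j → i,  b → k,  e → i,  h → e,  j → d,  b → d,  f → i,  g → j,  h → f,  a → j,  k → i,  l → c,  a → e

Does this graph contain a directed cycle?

DFS with white/gray/black marking, starting from j:
j gray
  d gray
    c gray
      f gray
        i gray
        i black
      f black
      e gray
        e→f: f black — skip
        e→i: i black — skip
      e black
    c black
  d black
  j→i: i black — skip
  b gray
    k gray
      k→i: i black — skip
    k black
    b→c: c black — skip
    b→d: d black — skip
  b black
j black
a gray
  a→j: j black — skip
  a→e: e black — skip
a black
g gray
  g→f: f black — skip
  g→k: k black — skip
  g→j: j black — skip
g black
h gray
  h→c: c black — skip
  h→e: e black — skip
  h→f: f black — skip
h black
l gray
  l→b: b black — skip
  l→g: g black — skip
  l→a: a black — skip
  l→c: c black — skip
  l→h: h black — skip
l black
Every edge goes to a white or black vertex — no back edge, so the graph is acyclic.

No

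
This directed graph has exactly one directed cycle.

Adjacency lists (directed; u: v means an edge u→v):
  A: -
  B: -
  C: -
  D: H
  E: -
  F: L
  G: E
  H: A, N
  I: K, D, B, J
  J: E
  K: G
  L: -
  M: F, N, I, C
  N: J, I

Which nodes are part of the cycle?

D, H, I, N

DFS with gray/black marking from I:
I gray
  K gray
    G gray
      E gray
      E black
    G black
  K black
  D gray
    H gray
      A gray
      A black
      N gray
        J gray
          J→E: E black — skip
        J black
        N→I: I is gray → back edge
Back edge closes the cycle I → D → H → N → I; its vertices are {D, H, I, N}.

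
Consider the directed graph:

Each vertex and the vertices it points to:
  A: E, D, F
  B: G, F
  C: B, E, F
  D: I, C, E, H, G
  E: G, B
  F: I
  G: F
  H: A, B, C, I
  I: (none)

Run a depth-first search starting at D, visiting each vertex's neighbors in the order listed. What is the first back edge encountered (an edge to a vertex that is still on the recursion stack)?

A→D

DFS from D (visiting each vertex's neighbors in the order listed); mark gray on enter, black on exit:
D gray
  I gray
  I black
  C gray
    B gray
      G gray
        F gray
          F→I: I black — skip
        F black
      G black
      B→F: F black — skip
    B black
    E gray
      E→G: G black — skip
      E→B: B black — skip
    E black
    C→F: F black — skip
  C black
  D→E: E black — skip
  H gray
    A gray
      A→E: E black — skip
      A→D: D is gray → back edge
First back edge: A → D.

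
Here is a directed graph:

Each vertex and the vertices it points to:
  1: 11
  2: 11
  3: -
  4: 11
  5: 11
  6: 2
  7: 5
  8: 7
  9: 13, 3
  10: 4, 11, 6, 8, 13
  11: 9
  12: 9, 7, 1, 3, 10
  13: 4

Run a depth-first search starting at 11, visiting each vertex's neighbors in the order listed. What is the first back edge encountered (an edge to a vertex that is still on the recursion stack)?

DFS from 11 (visiting each vertex's neighbors in the order listed); mark gray on enter, black on exit:
11 gray
  9 gray
    13 gray
      4 gray
        4→11: 11 is gray → back edge
First back edge: 4 → 11.

4→11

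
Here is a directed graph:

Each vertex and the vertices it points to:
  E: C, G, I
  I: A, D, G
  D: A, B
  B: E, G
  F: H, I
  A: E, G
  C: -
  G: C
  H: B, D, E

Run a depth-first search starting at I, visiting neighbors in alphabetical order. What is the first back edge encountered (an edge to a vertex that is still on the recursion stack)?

DFS from I (visiting neighbors in alphabetical order); mark gray on enter, black on exit:
I gray
  A gray
    E gray
      C gray
      C black
      G gray
        G→C: C black — skip
      G black
      E→I: I is gray → back edge
First back edge: E → I.

E→I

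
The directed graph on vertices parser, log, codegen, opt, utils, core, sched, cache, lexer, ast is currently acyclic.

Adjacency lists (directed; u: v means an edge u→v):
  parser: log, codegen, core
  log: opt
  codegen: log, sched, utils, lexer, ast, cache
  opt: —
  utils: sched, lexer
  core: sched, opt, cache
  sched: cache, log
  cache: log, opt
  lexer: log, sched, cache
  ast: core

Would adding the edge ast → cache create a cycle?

No

Adding ast→cache creates a cycle iff cache can already reach ast.
Explore from cache: no path reaches ast. The graph stays acyclic.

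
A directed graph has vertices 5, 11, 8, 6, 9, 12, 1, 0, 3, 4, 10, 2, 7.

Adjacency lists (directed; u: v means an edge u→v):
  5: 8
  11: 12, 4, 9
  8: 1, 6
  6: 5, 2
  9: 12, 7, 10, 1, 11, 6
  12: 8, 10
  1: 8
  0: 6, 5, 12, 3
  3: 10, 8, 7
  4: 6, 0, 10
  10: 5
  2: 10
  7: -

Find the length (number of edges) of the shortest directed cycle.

For each vertex v, BFS finds the shortest path from v back to v.
The shortest such closed walk is 11 → 9 → 11, length 2.

2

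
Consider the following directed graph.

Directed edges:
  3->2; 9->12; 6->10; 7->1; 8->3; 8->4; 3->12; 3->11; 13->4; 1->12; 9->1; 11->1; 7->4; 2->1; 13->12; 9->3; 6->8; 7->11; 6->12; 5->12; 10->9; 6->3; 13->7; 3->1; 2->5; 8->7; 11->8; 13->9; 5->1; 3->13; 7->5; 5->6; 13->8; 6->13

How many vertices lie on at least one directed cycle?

10

A vertex is on a directed cycle iff it belongs to a strongly connected component of size ≥ 2 (or has a self-loop).
The vertices on cycles are {2, 3, 5, 6, 7, 8, 9, 10, 11, 13} — 10 in total.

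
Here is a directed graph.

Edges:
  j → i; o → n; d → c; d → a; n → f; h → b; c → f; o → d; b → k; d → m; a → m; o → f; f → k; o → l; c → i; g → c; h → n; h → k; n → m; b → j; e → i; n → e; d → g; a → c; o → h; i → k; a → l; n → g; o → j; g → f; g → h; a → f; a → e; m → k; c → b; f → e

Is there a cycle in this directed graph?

Yes

DFS with white/gray/black marking, starting from b:
b gray
  k gray
  k black
  j gray
    i gray
      i→k: k black — skip
    i black
  j black
b black
l gray
l black
h gray
  h→k: k black — skip
  n gray
    f gray
      f→k: k black — skip
      e gray
        e→i: i black — skip
      e black
    f black
    g gray
      c gray
        c→f: f black — skip
        c→b: b black — skip
        c→i: i black — skip
      c black
      g→f: f black — skip
      g→h: h is gray → back edge
Back edge found, so a cycle exists: h → n → g → h.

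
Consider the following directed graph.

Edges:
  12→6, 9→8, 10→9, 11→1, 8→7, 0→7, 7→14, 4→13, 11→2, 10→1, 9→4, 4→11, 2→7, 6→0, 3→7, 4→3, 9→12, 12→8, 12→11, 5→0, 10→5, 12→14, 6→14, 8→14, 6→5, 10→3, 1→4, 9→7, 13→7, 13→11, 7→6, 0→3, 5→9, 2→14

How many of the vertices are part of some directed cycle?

A vertex is on a directed cycle iff it belongs to a strongly connected component of size ≥ 2 (or has a self-loop).
The vertices on cycles are {0, 1, 2, 3, 4, 5, 6, 7, 8, 9, 11, 12, 13} — 13 in total.

13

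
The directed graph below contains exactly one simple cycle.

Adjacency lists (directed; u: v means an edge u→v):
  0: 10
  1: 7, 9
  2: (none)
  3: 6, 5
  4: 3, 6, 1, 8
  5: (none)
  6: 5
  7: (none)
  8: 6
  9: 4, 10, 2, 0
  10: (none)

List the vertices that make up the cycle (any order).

1, 4, 9

DFS with gray/black marking from 4:
4 gray
  3 gray
    6 gray
      5 gray
      5 black
    6 black
    3→5: 5 black — skip
  3 black
  4→6: 6 black — skip
  1 gray
    7 gray
    7 black
    9 gray
      9→4: 4 is gray → back edge
Back edge closes the cycle 4 → 1 → 9 → 4; its vertices are {1, 4, 9}.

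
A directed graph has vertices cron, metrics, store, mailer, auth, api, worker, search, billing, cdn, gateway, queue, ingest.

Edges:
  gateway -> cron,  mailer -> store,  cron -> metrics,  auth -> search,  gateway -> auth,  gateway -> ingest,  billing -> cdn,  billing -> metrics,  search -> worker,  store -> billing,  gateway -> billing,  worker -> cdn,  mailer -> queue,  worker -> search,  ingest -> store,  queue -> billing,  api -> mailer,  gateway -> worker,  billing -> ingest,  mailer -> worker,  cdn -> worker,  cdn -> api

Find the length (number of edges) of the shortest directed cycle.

2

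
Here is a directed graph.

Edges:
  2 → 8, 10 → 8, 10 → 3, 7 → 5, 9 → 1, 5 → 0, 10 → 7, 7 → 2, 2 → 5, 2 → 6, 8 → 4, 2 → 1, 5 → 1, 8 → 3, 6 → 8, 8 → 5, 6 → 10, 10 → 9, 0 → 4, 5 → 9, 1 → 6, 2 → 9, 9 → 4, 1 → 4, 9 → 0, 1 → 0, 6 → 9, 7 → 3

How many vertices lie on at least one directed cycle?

8

A vertex is on a directed cycle iff it belongs to a strongly connected component of size ≥ 2 (or has a self-loop).
The vertices on cycles are {1, 2, 5, 6, 7, 8, 9, 10} — 8 in total.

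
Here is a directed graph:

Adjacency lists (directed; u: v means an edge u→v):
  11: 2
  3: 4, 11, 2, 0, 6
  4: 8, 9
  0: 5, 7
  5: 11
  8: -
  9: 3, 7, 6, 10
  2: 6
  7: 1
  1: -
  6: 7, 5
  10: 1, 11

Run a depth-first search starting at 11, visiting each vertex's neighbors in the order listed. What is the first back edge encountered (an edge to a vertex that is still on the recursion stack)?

5->11

DFS from 11 (visiting each vertex's neighbors in the order listed); mark gray on enter, black on exit:
11 gray
  2 gray
    6 gray
      7 gray
        1 gray
        1 black
      7 black
      5 gray
        5→11: 11 is gray → back edge
First back edge: 5 → 11.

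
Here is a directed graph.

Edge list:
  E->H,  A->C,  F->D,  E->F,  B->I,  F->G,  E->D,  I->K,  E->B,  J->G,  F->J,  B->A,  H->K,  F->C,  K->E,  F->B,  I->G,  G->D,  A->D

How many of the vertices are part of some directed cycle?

6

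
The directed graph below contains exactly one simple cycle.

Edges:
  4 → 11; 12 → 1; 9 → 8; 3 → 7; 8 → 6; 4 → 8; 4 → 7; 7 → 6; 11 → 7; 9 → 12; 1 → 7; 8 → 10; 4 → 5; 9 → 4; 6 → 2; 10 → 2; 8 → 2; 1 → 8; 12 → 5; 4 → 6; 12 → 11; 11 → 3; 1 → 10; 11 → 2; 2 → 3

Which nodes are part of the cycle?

2, 3, 6, 7

DFS with gray/black marking from 7:
7 gray
  6 gray
    2 gray
      3 gray
        3→7: 7 is gray → back edge
Back edge closes the cycle 7 → 6 → 2 → 3 → 7; its vertices are {2, 3, 6, 7}.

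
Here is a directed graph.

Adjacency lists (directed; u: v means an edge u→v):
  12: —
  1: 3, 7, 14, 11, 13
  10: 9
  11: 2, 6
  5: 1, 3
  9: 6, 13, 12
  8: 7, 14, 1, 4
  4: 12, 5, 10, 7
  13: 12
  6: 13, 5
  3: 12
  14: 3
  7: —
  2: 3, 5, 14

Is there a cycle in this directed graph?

Yes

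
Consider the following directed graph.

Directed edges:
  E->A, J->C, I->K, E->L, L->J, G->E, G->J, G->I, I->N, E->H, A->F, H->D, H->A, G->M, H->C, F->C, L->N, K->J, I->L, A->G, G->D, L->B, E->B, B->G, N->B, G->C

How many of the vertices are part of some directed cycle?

8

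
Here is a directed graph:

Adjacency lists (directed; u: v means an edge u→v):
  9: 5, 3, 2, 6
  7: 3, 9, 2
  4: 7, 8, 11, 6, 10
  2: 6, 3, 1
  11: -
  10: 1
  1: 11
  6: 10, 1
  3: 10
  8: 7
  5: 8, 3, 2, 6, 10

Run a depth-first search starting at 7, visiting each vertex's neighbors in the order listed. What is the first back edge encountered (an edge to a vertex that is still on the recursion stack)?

8->7

DFS from 7 (visiting each vertex's neighbors in the order listed); mark gray on enter, black on exit:
7 gray
  3 gray
    10 gray
      1 gray
        11 gray
        11 black
      1 black
    10 black
  3 black
  9 gray
    5 gray
      8 gray
        8→7: 7 is gray → back edge
First back edge: 8 → 7.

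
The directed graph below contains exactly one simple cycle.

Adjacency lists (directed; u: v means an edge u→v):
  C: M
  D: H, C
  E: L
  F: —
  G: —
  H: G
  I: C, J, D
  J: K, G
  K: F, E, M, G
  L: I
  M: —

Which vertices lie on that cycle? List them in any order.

DFS with gray/black marking from I:
I gray
  C gray
    M gray
    M black
  C black
  J gray
    K gray
      F gray
      F black
      E gray
        L gray
          L→I: I is gray → back edge
Back edge closes the cycle I → J → K → E → L → I; its vertices are {E, I, J, K, L}.

E, I, J, K, L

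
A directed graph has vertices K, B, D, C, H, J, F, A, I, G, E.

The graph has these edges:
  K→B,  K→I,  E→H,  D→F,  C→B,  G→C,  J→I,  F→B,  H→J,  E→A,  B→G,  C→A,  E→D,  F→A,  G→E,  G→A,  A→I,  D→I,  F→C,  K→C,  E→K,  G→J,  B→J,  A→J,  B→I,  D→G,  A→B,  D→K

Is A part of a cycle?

A is on a cycle iff A can reach itself via ≥1 edge.
A → B → G → A — yes.

Yes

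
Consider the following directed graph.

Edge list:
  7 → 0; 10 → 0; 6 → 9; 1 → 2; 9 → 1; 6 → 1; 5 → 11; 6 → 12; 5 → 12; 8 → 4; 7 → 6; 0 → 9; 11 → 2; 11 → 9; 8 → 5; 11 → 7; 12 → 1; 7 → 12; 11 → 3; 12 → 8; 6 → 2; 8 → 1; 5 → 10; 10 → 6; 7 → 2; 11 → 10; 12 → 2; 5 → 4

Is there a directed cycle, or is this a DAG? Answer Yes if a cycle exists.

Yes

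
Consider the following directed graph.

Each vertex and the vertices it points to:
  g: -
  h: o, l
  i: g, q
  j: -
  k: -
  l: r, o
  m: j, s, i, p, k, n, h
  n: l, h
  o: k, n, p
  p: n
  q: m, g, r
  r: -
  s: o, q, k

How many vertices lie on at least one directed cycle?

9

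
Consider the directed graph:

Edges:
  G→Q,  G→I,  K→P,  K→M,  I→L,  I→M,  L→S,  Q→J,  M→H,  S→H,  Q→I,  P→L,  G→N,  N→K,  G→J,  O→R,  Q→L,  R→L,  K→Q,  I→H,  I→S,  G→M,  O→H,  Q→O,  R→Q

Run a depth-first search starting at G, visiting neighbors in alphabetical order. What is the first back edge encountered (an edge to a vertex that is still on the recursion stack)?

R→Q

DFS from G (visiting neighbors in alphabetical order); mark gray on enter, black on exit:
G gray
  I gray
    H gray
    H black
    L gray
      S gray
        S→H: H black — skip
      S black
    L black
    M gray
      M→H: H black — skip
    M black
    I→S: S black — skip
  I black
  J gray
  J black
  G→M: M black — skip
  N gray
    K gray
      K→M: M black — skip
      P gray
        P→L: L black — skip
      P black
      Q gray
        Q→I: I black — skip
        Q→J: J black — skip
        Q→L: L black — skip
        O gray
          O→H: H black — skip
          R gray
            R→L: L black — skip
            R→Q: Q is gray → back edge
First back edge: R → Q.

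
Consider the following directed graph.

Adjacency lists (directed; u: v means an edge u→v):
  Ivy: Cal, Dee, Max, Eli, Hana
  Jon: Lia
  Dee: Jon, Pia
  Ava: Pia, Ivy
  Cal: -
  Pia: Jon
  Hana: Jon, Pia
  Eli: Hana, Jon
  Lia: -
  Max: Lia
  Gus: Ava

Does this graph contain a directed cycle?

No

DFS with white/gray/black marking, starting from Max:
Max gray
  Lia gray
  Lia black
Max black
Ivy gray
  Cal gray
  Cal black
  Dee gray
    Jon gray
      Jon→Lia: Lia black — skip
    Jon black
    Pia gray
      Pia→Jon: Jon black — skip
    Pia black
  Dee black
  Ivy→Max: Max black — skip
  Eli gray
    Hana gray
      Hana→Jon: Jon black — skip
      Hana→Pia: Pia black — skip
    Hana black
    Eli→Jon: Jon black — skip
  Eli black
  Ivy→Hana: Hana black — skip
Ivy black
Ava gray
  Ava→Pia: Pia black — skip
  Ava→Ivy: Ivy black — skip
Ava black
Gus gray
  Gus→Ava: Ava black — skip
Gus black
Every edge goes to a white or black vertex — no back edge, so the graph is acyclic.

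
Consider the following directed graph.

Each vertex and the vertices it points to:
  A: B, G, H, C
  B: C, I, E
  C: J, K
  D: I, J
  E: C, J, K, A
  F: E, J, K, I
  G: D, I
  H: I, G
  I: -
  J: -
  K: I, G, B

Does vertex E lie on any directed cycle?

Yes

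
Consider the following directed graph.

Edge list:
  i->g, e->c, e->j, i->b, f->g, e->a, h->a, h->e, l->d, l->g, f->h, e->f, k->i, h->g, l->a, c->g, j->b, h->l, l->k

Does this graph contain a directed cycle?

DFS with white/gray/black marking, starting from b:
b gray
b black
a gray
a black
c gray
  g gray
  g black
c black
d gray
d black
e gray
  e→c: c black — skip
  j gray
    j→b: b black — skip
  j black
  e→a: a black — skip
  f gray
    f→g: g black — skip
    h gray
      h→e: e is gray → back edge
Back edge found, so a cycle exists: e → f → h → e.

Yes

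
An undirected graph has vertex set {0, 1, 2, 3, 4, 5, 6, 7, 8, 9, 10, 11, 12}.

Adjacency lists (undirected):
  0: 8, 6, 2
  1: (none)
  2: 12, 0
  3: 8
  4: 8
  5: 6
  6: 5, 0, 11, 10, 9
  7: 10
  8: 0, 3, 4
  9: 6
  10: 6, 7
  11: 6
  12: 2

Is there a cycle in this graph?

DFS, tracking each vertex's parent; an edge to a visited non-parent vertex closes a cycle.
Start from 1:
visit 1 (parent –)
visit 0 (parent –)
  visit 8 (parent 0)
    8–0: parent, skip
    visit 3 (parent 8)
      3–8: parent, skip
    visit 4 (parent 8)
      4–8: parent, skip
  visit 6 (parent 0)
    visit 5 (parent 6)
      5–6: parent, skip
    6–0: parent, skip
    visit 11 (parent 6)
      11–6: parent, skip
    visit 10 (parent 6)
      10–6: parent, skip
      visit 7 (parent 10)
        7–10: parent, skip
    visit 9 (parent 6)
      9–6: parent, skip
  visit 2 (parent 0)
    visit 12 (parent 2)
      12–2: parent, skip
    2–0: parent, skip
No non-parent visited neighbor found — the graph is a forest.

No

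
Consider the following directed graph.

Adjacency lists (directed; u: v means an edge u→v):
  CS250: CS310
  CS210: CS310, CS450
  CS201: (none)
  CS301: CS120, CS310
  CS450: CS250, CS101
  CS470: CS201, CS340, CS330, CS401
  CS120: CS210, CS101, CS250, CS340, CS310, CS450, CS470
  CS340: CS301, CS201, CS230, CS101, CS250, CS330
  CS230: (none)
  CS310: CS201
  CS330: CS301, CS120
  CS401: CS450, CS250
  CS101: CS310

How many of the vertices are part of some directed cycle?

5

A vertex is on a directed cycle iff it belongs to a strongly connected component of size ≥ 2 (or has a self-loop).
The vertices on cycles are {CS120, CS301, CS330, CS340, CS470} — 5 in total.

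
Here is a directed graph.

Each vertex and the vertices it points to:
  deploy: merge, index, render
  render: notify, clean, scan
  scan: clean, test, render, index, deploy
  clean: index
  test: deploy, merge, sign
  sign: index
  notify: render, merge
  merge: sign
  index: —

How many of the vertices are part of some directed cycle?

A vertex is on a directed cycle iff it belongs to a strongly connected component of size ≥ 2 (or has a self-loop).
The vertices on cycles are {scan, test, deploy, notify, render} — 5 in total.

5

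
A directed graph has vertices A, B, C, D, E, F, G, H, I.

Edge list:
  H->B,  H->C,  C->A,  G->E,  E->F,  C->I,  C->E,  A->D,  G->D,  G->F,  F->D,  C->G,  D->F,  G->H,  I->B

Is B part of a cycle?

No

B lies on a cycle iff there is a path from B back to itself.
Exploring from B, it never reaches itself; equivalently, its strongly connected component is a singleton.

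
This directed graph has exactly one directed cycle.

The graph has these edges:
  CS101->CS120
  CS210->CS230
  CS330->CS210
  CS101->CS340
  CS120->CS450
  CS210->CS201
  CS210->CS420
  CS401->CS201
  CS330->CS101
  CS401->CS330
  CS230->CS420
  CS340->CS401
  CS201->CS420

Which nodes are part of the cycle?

CS101, CS330, CS340, CS401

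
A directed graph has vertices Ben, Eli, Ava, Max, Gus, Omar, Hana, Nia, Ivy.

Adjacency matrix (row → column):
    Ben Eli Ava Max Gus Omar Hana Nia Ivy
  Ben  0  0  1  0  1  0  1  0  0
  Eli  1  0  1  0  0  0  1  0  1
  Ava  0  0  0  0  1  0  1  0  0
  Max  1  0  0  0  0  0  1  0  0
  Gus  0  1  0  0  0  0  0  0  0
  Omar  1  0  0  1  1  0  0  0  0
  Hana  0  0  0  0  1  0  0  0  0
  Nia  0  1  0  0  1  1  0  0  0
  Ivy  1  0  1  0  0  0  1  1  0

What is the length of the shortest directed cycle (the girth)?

3

For each vertex v, BFS finds the shortest path from v back to v.
The shortest such closed walk is Nia → Eli → Ivy → Nia, length 3.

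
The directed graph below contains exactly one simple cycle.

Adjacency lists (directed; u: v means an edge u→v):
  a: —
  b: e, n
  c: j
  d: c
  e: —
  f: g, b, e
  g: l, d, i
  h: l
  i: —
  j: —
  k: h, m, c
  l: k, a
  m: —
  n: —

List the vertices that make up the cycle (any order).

h, k, l

DFS with gray/black marking from l:
l gray
  k gray
    h gray
      h→l: l is gray → back edge
Back edge closes the cycle l → k → h → l; its vertices are {h, k, l}.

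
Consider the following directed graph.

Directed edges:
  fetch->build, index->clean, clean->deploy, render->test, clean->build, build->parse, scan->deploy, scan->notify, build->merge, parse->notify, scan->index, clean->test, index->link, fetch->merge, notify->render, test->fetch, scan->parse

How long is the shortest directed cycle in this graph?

6

For each vertex v, BFS finds the shortest path from v back to v.
The shortest such closed walk is test → fetch → build → parse → notify → render → test, length 6.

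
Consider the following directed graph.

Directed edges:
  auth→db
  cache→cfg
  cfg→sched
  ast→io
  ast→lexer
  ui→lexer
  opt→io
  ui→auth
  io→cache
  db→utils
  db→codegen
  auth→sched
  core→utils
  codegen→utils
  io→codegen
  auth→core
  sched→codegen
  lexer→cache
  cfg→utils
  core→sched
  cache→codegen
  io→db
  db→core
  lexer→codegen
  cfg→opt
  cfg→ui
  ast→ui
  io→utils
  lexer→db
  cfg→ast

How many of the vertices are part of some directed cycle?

A vertex is on a directed cycle iff it belongs to a strongly connected component of size ≥ 2 (or has a self-loop).
The vertices on cycles are {io, ui, ast, cfg, opt, cache, lexer} — 7 in total.

7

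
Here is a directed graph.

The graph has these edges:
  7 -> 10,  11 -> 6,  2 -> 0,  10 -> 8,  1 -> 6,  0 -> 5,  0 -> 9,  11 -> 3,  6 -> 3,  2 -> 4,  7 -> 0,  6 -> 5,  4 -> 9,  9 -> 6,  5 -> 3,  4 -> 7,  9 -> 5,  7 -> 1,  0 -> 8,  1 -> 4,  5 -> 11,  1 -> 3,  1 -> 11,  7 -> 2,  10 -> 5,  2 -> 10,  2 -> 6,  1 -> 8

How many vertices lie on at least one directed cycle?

7

A vertex is on a directed cycle iff it belongs to a strongly connected component of size ≥ 2 (or has a self-loop).
The vertices on cycles are {1, 2, 4, 5, 6, 7, 11} — 7 in total.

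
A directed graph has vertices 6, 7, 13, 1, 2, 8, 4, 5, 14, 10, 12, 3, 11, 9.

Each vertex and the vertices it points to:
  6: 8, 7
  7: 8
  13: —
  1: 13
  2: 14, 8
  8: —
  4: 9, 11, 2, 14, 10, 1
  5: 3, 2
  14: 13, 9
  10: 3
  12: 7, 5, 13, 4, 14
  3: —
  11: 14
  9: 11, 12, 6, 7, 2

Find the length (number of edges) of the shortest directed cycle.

3

For each vertex v, BFS finds the shortest path from v back to v.
The shortest such closed walk is 4 → 9 → 12 → 4, length 3.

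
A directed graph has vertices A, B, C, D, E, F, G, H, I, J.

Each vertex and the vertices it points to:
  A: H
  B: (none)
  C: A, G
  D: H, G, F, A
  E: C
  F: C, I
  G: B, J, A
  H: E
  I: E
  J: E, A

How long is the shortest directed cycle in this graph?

4

For each vertex v, BFS finds the shortest path from v back to v.
The shortest such closed walk is G → J → E → C → G, length 4.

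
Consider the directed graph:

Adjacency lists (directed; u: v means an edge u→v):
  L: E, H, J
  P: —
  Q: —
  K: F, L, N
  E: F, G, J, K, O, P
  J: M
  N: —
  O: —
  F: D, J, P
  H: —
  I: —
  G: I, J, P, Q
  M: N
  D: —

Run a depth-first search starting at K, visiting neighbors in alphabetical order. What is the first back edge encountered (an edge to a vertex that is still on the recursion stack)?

DFS from K (visiting neighbors in alphabetical order); mark gray on enter, black on exit:
K gray
  F gray
    D gray
    D black
    J gray
      M gray
        N gray
        N black
      M black
    J black
    P gray
    P black
  F black
  L gray
    E gray
      E→F: F black — skip
      G gray
        I gray
        I black
        G→J: J black — skip
        G→P: P black — skip
        Q gray
        Q black
      G black
      E→J: J black — skip
      E→K: K is gray → back edge
First back edge: E → K.

E→K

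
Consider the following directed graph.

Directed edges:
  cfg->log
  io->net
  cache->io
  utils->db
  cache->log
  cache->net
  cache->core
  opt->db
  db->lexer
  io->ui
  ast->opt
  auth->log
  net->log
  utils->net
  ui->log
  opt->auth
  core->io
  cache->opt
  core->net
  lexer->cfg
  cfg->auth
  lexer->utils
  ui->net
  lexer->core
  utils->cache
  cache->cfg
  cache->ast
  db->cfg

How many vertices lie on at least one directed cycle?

A vertex is on a directed cycle iff it belongs to a strongly connected component of size ≥ 2 (or has a self-loop).
The vertices on cycles are {db, ast, opt, cache, lexer, utils} — 6 in total.

6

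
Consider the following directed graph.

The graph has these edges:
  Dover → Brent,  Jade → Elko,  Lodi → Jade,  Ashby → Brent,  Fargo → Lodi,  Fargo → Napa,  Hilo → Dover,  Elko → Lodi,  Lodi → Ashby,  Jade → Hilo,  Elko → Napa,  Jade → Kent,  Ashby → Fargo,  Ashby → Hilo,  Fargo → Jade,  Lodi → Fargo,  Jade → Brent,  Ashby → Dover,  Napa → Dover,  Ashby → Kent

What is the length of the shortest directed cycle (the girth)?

2

For each vertex v, BFS finds the shortest path from v back to v.
The shortest such closed walk is Fargo → Lodi → Fargo, length 2.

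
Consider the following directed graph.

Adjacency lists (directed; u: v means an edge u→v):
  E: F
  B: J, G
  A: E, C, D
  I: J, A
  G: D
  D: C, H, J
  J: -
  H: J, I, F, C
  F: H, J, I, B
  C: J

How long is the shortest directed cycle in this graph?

For each vertex v, BFS finds the shortest path from v back to v.
The shortest such closed walk is F → H → F, length 2.

2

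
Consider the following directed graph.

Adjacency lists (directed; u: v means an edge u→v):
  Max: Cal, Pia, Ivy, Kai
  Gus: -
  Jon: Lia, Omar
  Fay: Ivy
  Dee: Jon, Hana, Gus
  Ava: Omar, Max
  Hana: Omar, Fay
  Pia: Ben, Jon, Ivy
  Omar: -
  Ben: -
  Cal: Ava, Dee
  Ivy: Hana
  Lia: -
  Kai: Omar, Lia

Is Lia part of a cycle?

No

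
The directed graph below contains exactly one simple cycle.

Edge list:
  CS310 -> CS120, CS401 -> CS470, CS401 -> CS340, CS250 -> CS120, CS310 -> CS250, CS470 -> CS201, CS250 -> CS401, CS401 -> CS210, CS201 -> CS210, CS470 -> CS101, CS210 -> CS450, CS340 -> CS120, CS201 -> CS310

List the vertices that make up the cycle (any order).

CS201, CS250, CS310, CS401, CS470

DFS with gray/black marking from CS401:
CS401 gray
  CS470 gray
    CS201 gray
      CS210 gray
        CS450 gray
        CS450 black
      CS210 black
      CS310 gray
        CS250 gray
          CS250→CS401: CS401 is gray → back edge
Back edge closes the cycle CS401 → CS470 → CS201 → CS310 → CS250 → CS401; its vertices are {CS201, CS250, CS310, CS401, CS470}.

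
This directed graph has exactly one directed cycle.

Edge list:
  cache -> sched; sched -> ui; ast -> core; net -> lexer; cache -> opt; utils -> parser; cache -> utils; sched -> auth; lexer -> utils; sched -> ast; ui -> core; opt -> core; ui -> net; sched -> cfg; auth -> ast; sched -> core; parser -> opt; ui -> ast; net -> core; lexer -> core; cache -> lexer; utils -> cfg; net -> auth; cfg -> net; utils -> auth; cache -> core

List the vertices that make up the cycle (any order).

DFS with gray/black marking from lexer:
lexer gray
  utils gray
    auth gray
      ast gray
        core gray
        core black
      ast black
    auth black
    parser gray
      opt gray
        opt→core: core black — skip
      opt black
    parser black
    cfg gray
      net gray
        net→auth: auth black — skip
        net→lexer: lexer is gray → back edge
Back edge closes the cycle lexer → utils → cfg → net → lexer; its vertices are {cfg, net, lexer, utils}.

cfg, net, lexer, utils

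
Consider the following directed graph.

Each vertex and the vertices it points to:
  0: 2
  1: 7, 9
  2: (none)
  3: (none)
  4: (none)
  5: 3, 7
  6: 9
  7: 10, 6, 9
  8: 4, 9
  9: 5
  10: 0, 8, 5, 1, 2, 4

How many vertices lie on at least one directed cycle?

A vertex is on a directed cycle iff it belongs to a strongly connected component of size ≥ 2 (or has a self-loop).
The vertices on cycles are {1, 5, 6, 7, 8, 9, 10} — 7 in total.

7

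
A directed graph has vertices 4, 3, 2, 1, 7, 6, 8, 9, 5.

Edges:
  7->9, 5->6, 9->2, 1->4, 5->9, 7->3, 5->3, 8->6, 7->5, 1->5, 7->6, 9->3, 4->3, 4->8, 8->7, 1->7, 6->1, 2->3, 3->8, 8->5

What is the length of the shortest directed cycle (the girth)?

For each vertex v, BFS finds the shortest path from v back to v.
The shortest such closed walk is 1 → 7 → 6 → 1, length 3.

3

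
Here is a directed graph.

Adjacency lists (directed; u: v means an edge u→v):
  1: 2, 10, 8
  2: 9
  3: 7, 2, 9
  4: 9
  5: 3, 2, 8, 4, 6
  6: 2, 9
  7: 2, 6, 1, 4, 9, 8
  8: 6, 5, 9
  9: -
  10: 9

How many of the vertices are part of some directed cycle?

5

A vertex is on a directed cycle iff it belongs to a strongly connected component of size ≥ 2 (or has a self-loop).
The vertices on cycles are {1, 3, 5, 7, 8} — 5 in total.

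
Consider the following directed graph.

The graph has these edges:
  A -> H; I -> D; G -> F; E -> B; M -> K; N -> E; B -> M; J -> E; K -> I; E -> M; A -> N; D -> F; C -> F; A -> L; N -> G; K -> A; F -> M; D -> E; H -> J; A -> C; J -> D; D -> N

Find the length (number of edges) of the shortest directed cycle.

5

For each vertex v, BFS finds the shortest path from v back to v.
The shortest such closed walk is K → I → D → F → M → K, length 5.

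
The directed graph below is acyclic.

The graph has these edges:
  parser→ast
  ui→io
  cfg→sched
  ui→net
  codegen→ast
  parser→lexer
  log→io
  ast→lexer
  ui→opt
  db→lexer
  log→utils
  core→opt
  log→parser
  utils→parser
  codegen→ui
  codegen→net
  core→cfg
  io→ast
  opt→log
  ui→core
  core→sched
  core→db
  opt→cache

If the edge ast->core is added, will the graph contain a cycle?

Adding ast→core creates a cycle iff core can already reach ast.
Path from core: core → opt → log → parser → ast.
So core → … → ast → core is a cycle.

Yes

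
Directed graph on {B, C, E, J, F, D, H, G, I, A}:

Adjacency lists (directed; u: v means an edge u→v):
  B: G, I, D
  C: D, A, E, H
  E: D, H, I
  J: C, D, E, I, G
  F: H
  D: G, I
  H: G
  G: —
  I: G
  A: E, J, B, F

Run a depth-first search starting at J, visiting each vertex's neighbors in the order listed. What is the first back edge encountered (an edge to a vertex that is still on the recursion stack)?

A->J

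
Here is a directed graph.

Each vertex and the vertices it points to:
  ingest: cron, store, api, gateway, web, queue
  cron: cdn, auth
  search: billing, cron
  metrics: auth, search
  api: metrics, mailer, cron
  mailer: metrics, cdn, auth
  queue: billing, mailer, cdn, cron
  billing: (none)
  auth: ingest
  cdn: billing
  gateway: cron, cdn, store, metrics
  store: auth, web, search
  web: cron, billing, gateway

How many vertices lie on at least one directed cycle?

A vertex is on a directed cycle iff it belongs to a strongly connected component of size ≥ 2 (or has a self-loop).
The vertices on cycles are {api, web, auth, cron, queue, store, ingest, mailer, search, gateway, metrics} — 11 in total.

11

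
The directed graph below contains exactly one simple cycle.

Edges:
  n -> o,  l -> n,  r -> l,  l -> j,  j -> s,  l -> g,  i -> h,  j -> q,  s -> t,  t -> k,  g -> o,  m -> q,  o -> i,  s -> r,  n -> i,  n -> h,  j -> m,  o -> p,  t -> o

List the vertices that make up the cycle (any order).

j, l, r, s

DFS with gray/black marking from l:
l gray
  j gray
    q gray
    q black
    s gray
      r gray
        r→l: l is gray → back edge
Back edge closes the cycle l → j → s → r → l; its vertices are {j, l, r, s}.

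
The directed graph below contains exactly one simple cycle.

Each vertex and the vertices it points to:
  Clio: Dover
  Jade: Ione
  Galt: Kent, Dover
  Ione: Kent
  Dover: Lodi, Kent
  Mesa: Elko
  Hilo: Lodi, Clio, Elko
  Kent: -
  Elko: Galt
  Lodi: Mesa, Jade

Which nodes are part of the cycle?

DFS with gray/black marking from Lodi:
Lodi gray
  Mesa gray
    Elko gray
      Galt gray
        Kent gray
        Kent black
        Dover gray
          Dover→Lodi: Lodi is gray → back edge
Back edge closes the cycle Lodi → Mesa → Elko → Galt → Dover → Lodi; its vertices are {Elko, Galt, Lodi, Mesa, Dover}.

Elko, Galt, Lodi, Mesa, Dover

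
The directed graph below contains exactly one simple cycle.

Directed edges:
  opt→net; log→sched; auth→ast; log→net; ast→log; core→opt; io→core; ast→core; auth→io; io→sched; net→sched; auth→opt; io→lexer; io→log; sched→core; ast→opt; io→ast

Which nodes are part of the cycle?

DFS with gray/black marking from opt:
opt gray
  net gray
    sched gray
      core gray
        core→opt: opt is gray → back edge
Back edge closes the cycle opt → net → sched → core → opt; its vertices are {net, opt, core, sched}.

net, opt, core, sched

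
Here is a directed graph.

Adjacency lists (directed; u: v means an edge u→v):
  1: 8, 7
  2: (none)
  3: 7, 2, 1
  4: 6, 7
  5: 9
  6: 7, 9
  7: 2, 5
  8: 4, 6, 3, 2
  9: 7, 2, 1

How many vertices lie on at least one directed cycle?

8

A vertex is on a directed cycle iff it belongs to a strongly connected component of size ≥ 2 (or has a self-loop).
The vertices on cycles are {1, 3, 4, 5, 6, 7, 8, 9} — 8 in total.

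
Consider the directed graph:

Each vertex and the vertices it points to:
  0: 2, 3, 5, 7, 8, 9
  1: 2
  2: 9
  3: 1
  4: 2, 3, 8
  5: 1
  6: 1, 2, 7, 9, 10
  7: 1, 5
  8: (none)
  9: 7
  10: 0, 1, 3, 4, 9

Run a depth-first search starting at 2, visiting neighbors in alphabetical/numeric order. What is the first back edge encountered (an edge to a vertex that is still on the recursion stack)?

1→2

DFS from 2 (visiting neighbors in alphabetical/numeric order); mark gray on enter, black on exit:
2 gray
  9 gray
    7 gray
      1 gray
        1→2: 2 is gray → back edge
First back edge: 1 → 2.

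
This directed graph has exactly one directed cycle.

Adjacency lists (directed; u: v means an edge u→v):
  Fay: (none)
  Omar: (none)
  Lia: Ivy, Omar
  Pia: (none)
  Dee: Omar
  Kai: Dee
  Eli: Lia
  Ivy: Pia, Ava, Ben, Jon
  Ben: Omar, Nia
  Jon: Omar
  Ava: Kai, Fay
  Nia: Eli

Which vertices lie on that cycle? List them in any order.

DFS with gray/black marking from Ivy:
Ivy gray
  Pia gray
  Pia black
  Ava gray
    Kai gray
      Dee gray
        Omar gray
        Omar black
      Dee black
    Kai black
    Fay gray
    Fay black
  Ava black
  Ben gray
    Ben→Omar: Omar black — skip
    Nia gray
      Eli gray
        Lia gray
          Lia→Ivy: Ivy is gray → back edge
Back edge closes the cycle Ivy → Ben → Nia → Eli → Lia → Ivy; its vertices are {Ben, Eli, Ivy, Lia, Nia}.

Ben, Eli, Ivy, Lia, Nia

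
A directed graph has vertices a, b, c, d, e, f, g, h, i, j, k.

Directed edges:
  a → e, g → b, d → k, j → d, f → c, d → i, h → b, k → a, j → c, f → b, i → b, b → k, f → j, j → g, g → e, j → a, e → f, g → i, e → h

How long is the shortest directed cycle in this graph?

For each vertex v, BFS finds the shortest path from v back to v.
The shortest such closed walk is f → j → g → e → f, length 4.

4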